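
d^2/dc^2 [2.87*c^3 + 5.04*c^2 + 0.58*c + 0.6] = 17.22*c + 10.08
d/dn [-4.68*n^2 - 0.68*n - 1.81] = -9.36*n - 0.68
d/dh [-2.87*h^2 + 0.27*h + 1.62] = 0.27 - 5.74*h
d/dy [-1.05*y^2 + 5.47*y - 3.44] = 5.47 - 2.1*y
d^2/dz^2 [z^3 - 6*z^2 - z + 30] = 6*z - 12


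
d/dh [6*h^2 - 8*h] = 12*h - 8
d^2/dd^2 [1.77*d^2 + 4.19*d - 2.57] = 3.54000000000000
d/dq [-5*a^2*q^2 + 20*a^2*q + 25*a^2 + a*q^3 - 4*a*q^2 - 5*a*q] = a*(-10*a*q + 20*a + 3*q^2 - 8*q - 5)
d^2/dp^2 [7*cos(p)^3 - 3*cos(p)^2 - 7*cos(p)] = 7*cos(p)/4 + 6*cos(2*p) - 63*cos(3*p)/4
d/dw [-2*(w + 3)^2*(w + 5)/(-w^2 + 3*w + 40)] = 2*(w^2 - 16*w - 57)/(w^2 - 16*w + 64)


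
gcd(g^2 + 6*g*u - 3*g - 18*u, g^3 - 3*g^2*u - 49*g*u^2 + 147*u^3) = 1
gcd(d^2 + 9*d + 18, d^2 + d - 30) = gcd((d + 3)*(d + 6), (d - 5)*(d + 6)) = d + 6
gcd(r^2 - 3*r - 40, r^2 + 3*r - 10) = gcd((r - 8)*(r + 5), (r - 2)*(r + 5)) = r + 5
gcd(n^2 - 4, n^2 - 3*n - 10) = n + 2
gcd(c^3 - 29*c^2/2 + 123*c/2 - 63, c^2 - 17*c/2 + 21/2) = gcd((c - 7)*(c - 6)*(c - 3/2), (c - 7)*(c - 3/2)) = c^2 - 17*c/2 + 21/2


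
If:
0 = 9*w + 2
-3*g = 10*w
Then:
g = 20/27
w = -2/9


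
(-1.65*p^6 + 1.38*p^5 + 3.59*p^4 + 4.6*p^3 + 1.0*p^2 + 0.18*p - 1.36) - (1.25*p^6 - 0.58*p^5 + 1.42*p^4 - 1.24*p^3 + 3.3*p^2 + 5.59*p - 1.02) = -2.9*p^6 + 1.96*p^5 + 2.17*p^4 + 5.84*p^3 - 2.3*p^2 - 5.41*p - 0.34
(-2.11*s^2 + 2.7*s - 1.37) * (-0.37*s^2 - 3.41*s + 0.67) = 0.7807*s^4 + 6.1961*s^3 - 10.1138*s^2 + 6.4807*s - 0.9179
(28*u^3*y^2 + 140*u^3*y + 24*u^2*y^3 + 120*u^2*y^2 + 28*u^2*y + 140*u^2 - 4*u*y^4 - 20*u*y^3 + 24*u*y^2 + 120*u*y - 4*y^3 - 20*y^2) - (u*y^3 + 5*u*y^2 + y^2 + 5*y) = 28*u^3*y^2 + 140*u^3*y + 24*u^2*y^3 + 120*u^2*y^2 + 28*u^2*y + 140*u^2 - 4*u*y^4 - 21*u*y^3 + 19*u*y^2 + 120*u*y - 4*y^3 - 21*y^2 - 5*y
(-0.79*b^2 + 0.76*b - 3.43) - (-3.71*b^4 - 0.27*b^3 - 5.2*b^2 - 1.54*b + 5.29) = 3.71*b^4 + 0.27*b^3 + 4.41*b^2 + 2.3*b - 8.72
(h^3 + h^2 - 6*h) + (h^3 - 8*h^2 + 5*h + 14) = 2*h^3 - 7*h^2 - h + 14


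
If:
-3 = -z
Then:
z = 3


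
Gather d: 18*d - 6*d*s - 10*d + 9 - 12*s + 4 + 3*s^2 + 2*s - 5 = d*(8 - 6*s) + 3*s^2 - 10*s + 8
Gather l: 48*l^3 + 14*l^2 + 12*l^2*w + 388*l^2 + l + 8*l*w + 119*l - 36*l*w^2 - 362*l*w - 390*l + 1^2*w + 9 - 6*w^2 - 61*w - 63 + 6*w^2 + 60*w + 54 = 48*l^3 + l^2*(12*w + 402) + l*(-36*w^2 - 354*w - 270)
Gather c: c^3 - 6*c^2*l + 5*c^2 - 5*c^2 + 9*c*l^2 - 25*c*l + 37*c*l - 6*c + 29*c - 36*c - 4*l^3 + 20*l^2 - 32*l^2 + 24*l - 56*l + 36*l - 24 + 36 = c^3 - 6*c^2*l + c*(9*l^2 + 12*l - 13) - 4*l^3 - 12*l^2 + 4*l + 12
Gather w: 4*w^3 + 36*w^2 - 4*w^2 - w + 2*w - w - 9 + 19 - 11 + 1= 4*w^3 + 32*w^2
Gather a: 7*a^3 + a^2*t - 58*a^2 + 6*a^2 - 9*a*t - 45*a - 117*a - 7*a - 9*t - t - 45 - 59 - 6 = 7*a^3 + a^2*(t - 52) + a*(-9*t - 169) - 10*t - 110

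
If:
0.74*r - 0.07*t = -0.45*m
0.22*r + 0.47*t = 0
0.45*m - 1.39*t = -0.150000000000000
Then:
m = -2.11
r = 1.23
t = -0.57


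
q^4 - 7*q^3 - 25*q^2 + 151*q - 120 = (q - 8)*(q - 3)*(q - 1)*(q + 5)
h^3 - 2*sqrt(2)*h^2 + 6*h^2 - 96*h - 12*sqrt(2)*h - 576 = (h + 6)*(h - 8*sqrt(2))*(h + 6*sqrt(2))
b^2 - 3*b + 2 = (b - 2)*(b - 1)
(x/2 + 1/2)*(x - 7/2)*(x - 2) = x^3/2 - 9*x^2/4 + 3*x/4 + 7/2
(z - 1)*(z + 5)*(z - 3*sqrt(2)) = z^3 - 3*sqrt(2)*z^2 + 4*z^2 - 12*sqrt(2)*z - 5*z + 15*sqrt(2)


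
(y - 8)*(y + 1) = y^2 - 7*y - 8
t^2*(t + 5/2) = t^3 + 5*t^2/2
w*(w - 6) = w^2 - 6*w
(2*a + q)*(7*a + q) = 14*a^2 + 9*a*q + q^2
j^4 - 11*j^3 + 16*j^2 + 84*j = j*(j - 7)*(j - 6)*(j + 2)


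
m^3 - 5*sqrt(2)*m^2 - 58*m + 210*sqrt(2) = (m - 7*sqrt(2))*(m - 3*sqrt(2))*(m + 5*sqrt(2))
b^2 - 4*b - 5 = (b - 5)*(b + 1)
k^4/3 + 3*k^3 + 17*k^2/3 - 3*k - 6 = (k/3 + 1)*(k - 1)*(k + 1)*(k + 6)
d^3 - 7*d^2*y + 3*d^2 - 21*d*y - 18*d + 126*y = (d - 3)*(d + 6)*(d - 7*y)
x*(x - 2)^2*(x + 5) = x^4 + x^3 - 16*x^2 + 20*x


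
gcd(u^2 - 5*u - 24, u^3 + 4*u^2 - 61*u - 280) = u - 8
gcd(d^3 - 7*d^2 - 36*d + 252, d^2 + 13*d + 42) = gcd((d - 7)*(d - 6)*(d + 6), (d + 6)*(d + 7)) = d + 6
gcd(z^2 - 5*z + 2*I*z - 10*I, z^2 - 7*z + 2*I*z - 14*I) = z + 2*I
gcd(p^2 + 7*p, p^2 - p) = p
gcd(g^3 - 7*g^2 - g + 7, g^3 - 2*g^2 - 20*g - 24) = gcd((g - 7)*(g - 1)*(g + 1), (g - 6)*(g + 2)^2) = 1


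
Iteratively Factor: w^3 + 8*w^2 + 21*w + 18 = (w + 3)*(w^2 + 5*w + 6) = (w + 3)^2*(w + 2)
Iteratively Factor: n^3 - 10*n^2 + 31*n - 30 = (n - 3)*(n^2 - 7*n + 10) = (n - 3)*(n - 2)*(n - 5)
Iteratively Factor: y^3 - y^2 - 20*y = (y + 4)*(y^2 - 5*y) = y*(y + 4)*(y - 5)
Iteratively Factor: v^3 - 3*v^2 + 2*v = (v)*(v^2 - 3*v + 2) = v*(v - 1)*(v - 2)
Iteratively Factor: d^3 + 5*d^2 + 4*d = (d + 1)*(d^2 + 4*d) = (d + 1)*(d + 4)*(d)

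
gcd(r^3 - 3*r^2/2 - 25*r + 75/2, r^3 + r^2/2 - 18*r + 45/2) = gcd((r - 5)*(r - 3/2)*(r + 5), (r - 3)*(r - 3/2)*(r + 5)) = r^2 + 7*r/2 - 15/2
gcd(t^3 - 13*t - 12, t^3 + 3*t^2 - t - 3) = t^2 + 4*t + 3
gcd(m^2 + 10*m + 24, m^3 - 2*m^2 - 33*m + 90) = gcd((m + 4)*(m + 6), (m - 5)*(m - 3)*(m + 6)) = m + 6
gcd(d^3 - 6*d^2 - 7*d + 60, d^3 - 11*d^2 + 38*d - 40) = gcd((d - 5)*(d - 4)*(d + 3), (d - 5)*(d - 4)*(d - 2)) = d^2 - 9*d + 20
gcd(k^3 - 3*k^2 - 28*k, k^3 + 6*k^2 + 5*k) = k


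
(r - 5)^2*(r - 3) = r^3 - 13*r^2 + 55*r - 75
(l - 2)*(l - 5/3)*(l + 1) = l^3 - 8*l^2/3 - l/3 + 10/3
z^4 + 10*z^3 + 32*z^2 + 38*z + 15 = (z + 1)^2*(z + 3)*(z + 5)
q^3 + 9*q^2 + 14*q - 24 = (q - 1)*(q + 4)*(q + 6)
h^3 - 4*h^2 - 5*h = h*(h - 5)*(h + 1)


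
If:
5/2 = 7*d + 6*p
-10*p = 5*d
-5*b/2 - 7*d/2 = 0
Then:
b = -7/8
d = 5/8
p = -5/16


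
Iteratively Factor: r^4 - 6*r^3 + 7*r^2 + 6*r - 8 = (r - 2)*(r^3 - 4*r^2 - r + 4) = (r - 4)*(r - 2)*(r^2 - 1) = (r - 4)*(r - 2)*(r + 1)*(r - 1)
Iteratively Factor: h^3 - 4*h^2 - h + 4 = (h - 4)*(h^2 - 1) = (h - 4)*(h + 1)*(h - 1)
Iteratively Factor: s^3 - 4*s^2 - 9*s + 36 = (s + 3)*(s^2 - 7*s + 12) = (s - 4)*(s + 3)*(s - 3)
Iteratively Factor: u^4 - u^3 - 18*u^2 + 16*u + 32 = (u + 4)*(u^3 - 5*u^2 + 2*u + 8) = (u - 4)*(u + 4)*(u^2 - u - 2) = (u - 4)*(u - 2)*(u + 4)*(u + 1)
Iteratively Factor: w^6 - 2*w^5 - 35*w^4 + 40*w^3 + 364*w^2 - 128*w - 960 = (w + 4)*(w^5 - 6*w^4 - 11*w^3 + 84*w^2 + 28*w - 240) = (w - 5)*(w + 4)*(w^4 - w^3 - 16*w^2 + 4*w + 48) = (w - 5)*(w - 4)*(w + 4)*(w^3 + 3*w^2 - 4*w - 12) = (w - 5)*(w - 4)*(w + 2)*(w + 4)*(w^2 + w - 6) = (w - 5)*(w - 4)*(w + 2)*(w + 3)*(w + 4)*(w - 2)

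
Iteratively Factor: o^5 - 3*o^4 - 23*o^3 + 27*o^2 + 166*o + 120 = (o - 5)*(o^4 + 2*o^3 - 13*o^2 - 38*o - 24) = (o - 5)*(o - 4)*(o^3 + 6*o^2 + 11*o + 6) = (o - 5)*(o - 4)*(o + 2)*(o^2 + 4*o + 3) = (o - 5)*(o - 4)*(o + 1)*(o + 2)*(o + 3)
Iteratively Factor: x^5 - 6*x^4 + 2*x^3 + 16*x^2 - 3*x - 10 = (x + 1)*(x^4 - 7*x^3 + 9*x^2 + 7*x - 10) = (x - 1)*(x + 1)*(x^3 - 6*x^2 + 3*x + 10) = (x - 1)*(x + 1)^2*(x^2 - 7*x + 10) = (x - 2)*(x - 1)*(x + 1)^2*(x - 5)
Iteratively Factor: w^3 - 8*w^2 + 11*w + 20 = (w + 1)*(w^2 - 9*w + 20) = (w - 5)*(w + 1)*(w - 4)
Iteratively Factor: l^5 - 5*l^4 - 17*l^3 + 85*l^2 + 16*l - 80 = (l + 4)*(l^4 - 9*l^3 + 19*l^2 + 9*l - 20) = (l - 4)*(l + 4)*(l^3 - 5*l^2 - l + 5) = (l - 4)*(l - 1)*(l + 4)*(l^2 - 4*l - 5) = (l - 4)*(l - 1)*(l + 1)*(l + 4)*(l - 5)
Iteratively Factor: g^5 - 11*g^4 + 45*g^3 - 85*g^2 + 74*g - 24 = (g - 3)*(g^4 - 8*g^3 + 21*g^2 - 22*g + 8) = (g - 4)*(g - 3)*(g^3 - 4*g^2 + 5*g - 2) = (g - 4)*(g - 3)*(g - 1)*(g^2 - 3*g + 2) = (g - 4)*(g - 3)*(g - 1)^2*(g - 2)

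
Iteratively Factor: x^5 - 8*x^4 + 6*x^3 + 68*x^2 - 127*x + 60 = (x - 4)*(x^4 - 4*x^3 - 10*x^2 + 28*x - 15) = (x - 4)*(x + 3)*(x^3 - 7*x^2 + 11*x - 5) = (x - 4)*(x - 1)*(x + 3)*(x^2 - 6*x + 5) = (x - 4)*(x - 1)^2*(x + 3)*(x - 5)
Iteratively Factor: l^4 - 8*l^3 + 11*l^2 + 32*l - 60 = (l + 2)*(l^3 - 10*l^2 + 31*l - 30) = (l - 3)*(l + 2)*(l^2 - 7*l + 10) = (l - 5)*(l - 3)*(l + 2)*(l - 2)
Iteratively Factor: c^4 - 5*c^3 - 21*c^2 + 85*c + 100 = (c - 5)*(c^3 - 21*c - 20) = (c - 5)*(c + 4)*(c^2 - 4*c - 5) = (c - 5)*(c + 1)*(c + 4)*(c - 5)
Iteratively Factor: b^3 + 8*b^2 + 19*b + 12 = (b + 4)*(b^2 + 4*b + 3) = (b + 1)*(b + 4)*(b + 3)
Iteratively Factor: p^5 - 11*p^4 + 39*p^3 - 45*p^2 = (p)*(p^4 - 11*p^3 + 39*p^2 - 45*p) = p^2*(p^3 - 11*p^2 + 39*p - 45) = p^2*(p - 5)*(p^2 - 6*p + 9) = p^2*(p - 5)*(p - 3)*(p - 3)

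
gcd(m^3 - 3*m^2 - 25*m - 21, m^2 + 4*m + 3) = m^2 + 4*m + 3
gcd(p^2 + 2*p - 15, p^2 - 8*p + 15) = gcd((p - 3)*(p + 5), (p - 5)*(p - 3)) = p - 3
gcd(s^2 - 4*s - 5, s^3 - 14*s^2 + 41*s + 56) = s + 1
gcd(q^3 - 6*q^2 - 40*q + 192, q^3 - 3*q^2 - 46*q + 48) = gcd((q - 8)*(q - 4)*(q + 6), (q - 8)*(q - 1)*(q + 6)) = q^2 - 2*q - 48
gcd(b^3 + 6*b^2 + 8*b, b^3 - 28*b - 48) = b^2 + 6*b + 8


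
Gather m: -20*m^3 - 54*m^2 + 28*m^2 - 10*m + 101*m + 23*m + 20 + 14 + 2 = -20*m^3 - 26*m^2 + 114*m + 36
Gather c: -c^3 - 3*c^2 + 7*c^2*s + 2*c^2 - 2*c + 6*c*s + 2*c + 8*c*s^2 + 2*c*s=-c^3 + c^2*(7*s - 1) + c*(8*s^2 + 8*s)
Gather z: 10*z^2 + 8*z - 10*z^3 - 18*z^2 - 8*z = -10*z^3 - 8*z^2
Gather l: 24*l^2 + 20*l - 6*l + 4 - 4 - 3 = 24*l^2 + 14*l - 3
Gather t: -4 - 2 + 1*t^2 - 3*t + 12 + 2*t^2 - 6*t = 3*t^2 - 9*t + 6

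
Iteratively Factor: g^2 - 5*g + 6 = (g - 2)*(g - 3)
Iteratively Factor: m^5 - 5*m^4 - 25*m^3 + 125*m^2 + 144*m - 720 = (m + 4)*(m^4 - 9*m^3 + 11*m^2 + 81*m - 180) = (m - 5)*(m + 4)*(m^3 - 4*m^2 - 9*m + 36) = (m - 5)*(m - 4)*(m + 4)*(m^2 - 9) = (m - 5)*(m - 4)*(m + 3)*(m + 4)*(m - 3)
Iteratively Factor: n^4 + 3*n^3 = (n)*(n^3 + 3*n^2) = n^2*(n^2 + 3*n) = n^2*(n + 3)*(n)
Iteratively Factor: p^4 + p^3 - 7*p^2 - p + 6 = (p - 2)*(p^3 + 3*p^2 - p - 3) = (p - 2)*(p + 3)*(p^2 - 1) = (p - 2)*(p - 1)*(p + 3)*(p + 1)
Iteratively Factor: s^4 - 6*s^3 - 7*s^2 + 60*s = (s - 5)*(s^3 - s^2 - 12*s) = (s - 5)*(s + 3)*(s^2 - 4*s) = s*(s - 5)*(s + 3)*(s - 4)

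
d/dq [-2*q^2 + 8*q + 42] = 8 - 4*q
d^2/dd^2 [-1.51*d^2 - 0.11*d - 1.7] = -3.02000000000000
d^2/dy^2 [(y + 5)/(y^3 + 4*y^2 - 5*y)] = 2*(3*y^2 - 3*y + 1)/(y^3*(y^3 - 3*y^2 + 3*y - 1))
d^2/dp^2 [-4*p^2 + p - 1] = -8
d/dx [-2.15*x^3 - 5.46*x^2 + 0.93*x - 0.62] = -6.45*x^2 - 10.92*x + 0.93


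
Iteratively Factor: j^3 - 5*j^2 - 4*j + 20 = (j - 5)*(j^2 - 4) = (j - 5)*(j + 2)*(j - 2)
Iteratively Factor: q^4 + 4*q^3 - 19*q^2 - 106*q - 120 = (q + 4)*(q^3 - 19*q - 30) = (q + 2)*(q + 4)*(q^2 - 2*q - 15) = (q - 5)*(q + 2)*(q + 4)*(q + 3)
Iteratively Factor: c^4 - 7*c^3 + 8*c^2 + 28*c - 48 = (c - 3)*(c^3 - 4*c^2 - 4*c + 16) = (c - 3)*(c + 2)*(c^2 - 6*c + 8) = (c - 3)*(c - 2)*(c + 2)*(c - 4)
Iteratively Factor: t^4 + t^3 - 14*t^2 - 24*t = (t)*(t^3 + t^2 - 14*t - 24) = t*(t + 3)*(t^2 - 2*t - 8) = t*(t - 4)*(t + 3)*(t + 2)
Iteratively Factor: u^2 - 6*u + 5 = (u - 1)*(u - 5)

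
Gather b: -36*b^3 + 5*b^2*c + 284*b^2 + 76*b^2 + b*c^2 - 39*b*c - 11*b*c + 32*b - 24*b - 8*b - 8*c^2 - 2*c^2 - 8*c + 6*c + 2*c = -36*b^3 + b^2*(5*c + 360) + b*(c^2 - 50*c) - 10*c^2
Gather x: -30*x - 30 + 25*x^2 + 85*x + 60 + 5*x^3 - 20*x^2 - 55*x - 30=5*x^3 + 5*x^2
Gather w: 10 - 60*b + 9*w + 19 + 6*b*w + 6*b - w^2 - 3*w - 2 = -54*b - w^2 + w*(6*b + 6) + 27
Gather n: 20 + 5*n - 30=5*n - 10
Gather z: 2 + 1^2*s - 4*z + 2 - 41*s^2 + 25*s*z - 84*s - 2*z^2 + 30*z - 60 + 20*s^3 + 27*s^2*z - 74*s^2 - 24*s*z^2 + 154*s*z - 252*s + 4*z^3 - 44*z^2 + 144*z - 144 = 20*s^3 - 115*s^2 - 335*s + 4*z^3 + z^2*(-24*s - 46) + z*(27*s^2 + 179*s + 170) - 200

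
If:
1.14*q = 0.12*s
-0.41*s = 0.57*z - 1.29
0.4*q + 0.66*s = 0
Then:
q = 0.00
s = 0.00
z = 2.26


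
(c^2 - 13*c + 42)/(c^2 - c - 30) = (c - 7)/(c + 5)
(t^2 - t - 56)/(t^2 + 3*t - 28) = (t - 8)/(t - 4)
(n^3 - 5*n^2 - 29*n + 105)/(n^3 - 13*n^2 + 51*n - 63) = (n + 5)/(n - 3)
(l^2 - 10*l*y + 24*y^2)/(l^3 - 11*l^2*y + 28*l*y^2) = (-l + 6*y)/(l*(-l + 7*y))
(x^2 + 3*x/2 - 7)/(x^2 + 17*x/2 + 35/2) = (x - 2)/(x + 5)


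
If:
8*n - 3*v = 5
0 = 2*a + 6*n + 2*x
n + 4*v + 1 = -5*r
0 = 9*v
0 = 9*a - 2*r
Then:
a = -13/180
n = 5/8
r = -13/40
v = 0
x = -649/360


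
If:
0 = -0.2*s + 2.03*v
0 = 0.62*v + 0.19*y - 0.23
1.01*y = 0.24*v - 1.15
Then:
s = 6.81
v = 0.67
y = -0.98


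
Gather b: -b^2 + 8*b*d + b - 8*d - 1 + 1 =-b^2 + b*(8*d + 1) - 8*d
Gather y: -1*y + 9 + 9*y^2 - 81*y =9*y^2 - 82*y + 9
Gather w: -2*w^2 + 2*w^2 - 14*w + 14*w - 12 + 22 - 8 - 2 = 0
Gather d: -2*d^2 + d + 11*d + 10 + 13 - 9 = -2*d^2 + 12*d + 14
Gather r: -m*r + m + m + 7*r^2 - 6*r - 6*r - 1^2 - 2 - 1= 2*m + 7*r^2 + r*(-m - 12) - 4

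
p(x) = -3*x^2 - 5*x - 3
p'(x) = -6*x - 5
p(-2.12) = -5.88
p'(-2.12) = 7.72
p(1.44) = -16.42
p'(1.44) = -13.64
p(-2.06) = -5.43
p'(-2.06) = 7.36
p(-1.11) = -1.15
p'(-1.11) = 1.66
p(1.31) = -14.70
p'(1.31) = -12.86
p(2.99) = -44.77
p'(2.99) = -22.94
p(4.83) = -97.14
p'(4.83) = -33.98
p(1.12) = -12.36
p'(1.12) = -11.72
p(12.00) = -495.00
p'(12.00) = -77.00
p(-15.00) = -603.00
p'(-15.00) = 85.00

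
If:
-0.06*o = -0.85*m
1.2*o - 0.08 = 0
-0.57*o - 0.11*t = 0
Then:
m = 0.00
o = 0.07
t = -0.35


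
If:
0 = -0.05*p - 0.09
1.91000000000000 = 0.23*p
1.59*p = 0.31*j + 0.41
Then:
No Solution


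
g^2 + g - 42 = (g - 6)*(g + 7)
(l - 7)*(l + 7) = l^2 - 49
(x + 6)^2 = x^2 + 12*x + 36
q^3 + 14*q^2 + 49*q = q*(q + 7)^2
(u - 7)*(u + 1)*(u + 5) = u^3 - u^2 - 37*u - 35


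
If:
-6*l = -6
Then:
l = 1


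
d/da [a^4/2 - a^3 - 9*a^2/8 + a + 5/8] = 2*a^3 - 3*a^2 - 9*a/4 + 1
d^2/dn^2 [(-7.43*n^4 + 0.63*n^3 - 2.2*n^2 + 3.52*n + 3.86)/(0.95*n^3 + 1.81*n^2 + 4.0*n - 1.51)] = (1.4210854715202e-14*n^8 - 5.6843418860808e-14*n^7 + 1.64758399999982*n^6 - 382.01241*n^5 - 452.313942*n^4 + 831.82037*n^3 - 37.72608*n^2 + 267.24327*n + 177.108692)/(0.857375*n^9 + 4.900575*n^8 + 20.166885*n^7 + 43.109416*n^6 + 69.33453*n^5 + 37.611267*n^4 + 4.90388499999999*n^3 - 60.099057*n^2 + 27.3612*n - 3.442951)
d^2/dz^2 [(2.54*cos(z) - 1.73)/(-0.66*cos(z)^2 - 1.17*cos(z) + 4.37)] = (-0.0974397026555135*(1 - cos(z)^2)^2 + 0.0216670536585361*cos(z)^5 + 0.738955873154999*cos(z)^3 - 0.289241195859904*cos(z)^2 + 0.0728689077102428*cos(z) - 0.123021428591991)/(0.177897574123989*cos(z)^2 + 0.315363881401617*cos(z) - 1.17789757412399)^3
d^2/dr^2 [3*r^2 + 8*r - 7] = 6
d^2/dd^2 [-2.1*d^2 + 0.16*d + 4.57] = -4.20000000000000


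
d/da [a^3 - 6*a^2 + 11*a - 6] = 3*a^2 - 12*a + 11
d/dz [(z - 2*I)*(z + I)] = 2*z - I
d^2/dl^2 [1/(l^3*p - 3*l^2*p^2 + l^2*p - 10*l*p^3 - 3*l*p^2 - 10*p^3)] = 2*((-3*l + 3*p - 1)*(-l^3 + 3*l^2*p - l^2 + 10*l*p^2 + 3*l*p + 10*p^2) - (-3*l^2 + 6*l*p - 2*l + 10*p^2 + 3*p)^2)/(p*(-l^3 + 3*l^2*p - l^2 + 10*l*p^2 + 3*l*p + 10*p^2)^3)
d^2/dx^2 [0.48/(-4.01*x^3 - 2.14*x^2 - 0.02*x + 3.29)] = ((11.5488*x + 2.0544)*(4.01*x^3 + 2.14*x^2 + 0.02*x - 3.29) - 0.48*(12.03*x^2 + 4.28*x + 0.02)*(24.06*x^2 + 8.56*x + 0.04))/(4.01*x^3 + 2.14*x^2 + 0.02*x - 3.29)^3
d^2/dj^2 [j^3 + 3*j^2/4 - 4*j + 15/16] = 6*j + 3/2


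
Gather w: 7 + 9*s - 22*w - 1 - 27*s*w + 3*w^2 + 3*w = 9*s + 3*w^2 + w*(-27*s - 19) + 6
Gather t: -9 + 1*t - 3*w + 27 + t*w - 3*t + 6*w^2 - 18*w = t*(w - 2) + 6*w^2 - 21*w + 18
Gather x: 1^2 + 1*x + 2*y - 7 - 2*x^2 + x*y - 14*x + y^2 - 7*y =-2*x^2 + x*(y - 13) + y^2 - 5*y - 6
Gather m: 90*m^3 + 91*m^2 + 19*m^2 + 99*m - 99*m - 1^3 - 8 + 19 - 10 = 90*m^3 + 110*m^2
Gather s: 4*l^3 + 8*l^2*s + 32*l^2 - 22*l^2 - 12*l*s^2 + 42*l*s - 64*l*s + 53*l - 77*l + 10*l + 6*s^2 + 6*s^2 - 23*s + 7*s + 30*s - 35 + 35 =4*l^3 + 10*l^2 - 14*l + s^2*(12 - 12*l) + s*(8*l^2 - 22*l + 14)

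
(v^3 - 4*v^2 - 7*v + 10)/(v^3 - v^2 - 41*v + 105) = (v^2 + v - 2)/(v^2 + 4*v - 21)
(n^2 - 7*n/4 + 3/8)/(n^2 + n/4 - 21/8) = (4*n - 1)/(4*n + 7)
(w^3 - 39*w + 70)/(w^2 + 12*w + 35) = (w^2 - 7*w + 10)/(w + 5)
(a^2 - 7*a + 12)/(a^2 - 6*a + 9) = (a - 4)/(a - 3)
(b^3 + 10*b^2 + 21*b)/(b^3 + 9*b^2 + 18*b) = (b + 7)/(b + 6)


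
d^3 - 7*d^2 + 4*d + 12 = (d - 6)*(d - 2)*(d + 1)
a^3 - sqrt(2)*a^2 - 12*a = a*(a - 3*sqrt(2))*(a + 2*sqrt(2))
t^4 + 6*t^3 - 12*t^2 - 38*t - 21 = (t - 3)*(t + 1)^2*(t + 7)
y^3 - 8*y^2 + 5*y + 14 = (y - 7)*(y - 2)*(y + 1)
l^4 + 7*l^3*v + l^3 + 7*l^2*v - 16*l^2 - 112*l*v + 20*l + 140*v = (l - 2)^2*(l + 5)*(l + 7*v)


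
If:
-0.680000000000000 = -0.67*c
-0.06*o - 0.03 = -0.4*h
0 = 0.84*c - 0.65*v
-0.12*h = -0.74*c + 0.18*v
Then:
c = 1.01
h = 4.29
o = 28.11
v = 1.31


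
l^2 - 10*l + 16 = (l - 8)*(l - 2)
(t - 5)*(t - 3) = t^2 - 8*t + 15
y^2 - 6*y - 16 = (y - 8)*(y + 2)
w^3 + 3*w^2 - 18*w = w*(w - 3)*(w + 6)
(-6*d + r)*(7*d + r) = -42*d^2 + d*r + r^2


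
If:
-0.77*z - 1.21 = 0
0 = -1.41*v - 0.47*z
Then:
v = 0.52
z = -1.57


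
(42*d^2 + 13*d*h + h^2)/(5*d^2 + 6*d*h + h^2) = (42*d^2 + 13*d*h + h^2)/(5*d^2 + 6*d*h + h^2)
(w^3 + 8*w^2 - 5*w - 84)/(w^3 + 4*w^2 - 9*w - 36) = (w + 7)/(w + 3)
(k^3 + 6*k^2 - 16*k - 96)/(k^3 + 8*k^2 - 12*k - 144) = (k + 4)/(k + 6)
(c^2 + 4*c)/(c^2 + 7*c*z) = (c + 4)/(c + 7*z)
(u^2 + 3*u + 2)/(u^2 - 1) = (u + 2)/(u - 1)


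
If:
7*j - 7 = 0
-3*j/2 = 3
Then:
No Solution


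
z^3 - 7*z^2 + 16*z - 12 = (z - 3)*(z - 2)^2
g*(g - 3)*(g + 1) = g^3 - 2*g^2 - 3*g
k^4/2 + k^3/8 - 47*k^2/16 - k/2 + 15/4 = (k/2 + 1)*(k - 2)*(k - 5/4)*(k + 3/2)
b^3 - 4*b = b*(b - 2)*(b + 2)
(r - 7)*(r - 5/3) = r^2 - 26*r/3 + 35/3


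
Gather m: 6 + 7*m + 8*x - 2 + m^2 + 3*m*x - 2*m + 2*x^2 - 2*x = m^2 + m*(3*x + 5) + 2*x^2 + 6*x + 4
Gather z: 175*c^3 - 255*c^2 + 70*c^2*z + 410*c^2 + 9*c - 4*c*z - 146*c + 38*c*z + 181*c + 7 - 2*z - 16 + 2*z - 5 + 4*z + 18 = 175*c^3 + 155*c^2 + 44*c + z*(70*c^2 + 34*c + 4) + 4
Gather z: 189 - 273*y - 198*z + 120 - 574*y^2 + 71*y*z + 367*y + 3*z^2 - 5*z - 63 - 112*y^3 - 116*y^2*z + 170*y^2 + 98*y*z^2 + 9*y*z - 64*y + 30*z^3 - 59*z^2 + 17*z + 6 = -112*y^3 - 404*y^2 + 30*y + 30*z^3 + z^2*(98*y - 56) + z*(-116*y^2 + 80*y - 186) + 252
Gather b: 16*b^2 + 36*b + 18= 16*b^2 + 36*b + 18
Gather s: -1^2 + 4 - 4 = -1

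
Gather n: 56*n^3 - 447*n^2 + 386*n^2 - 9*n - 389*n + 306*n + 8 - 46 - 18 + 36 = 56*n^3 - 61*n^2 - 92*n - 20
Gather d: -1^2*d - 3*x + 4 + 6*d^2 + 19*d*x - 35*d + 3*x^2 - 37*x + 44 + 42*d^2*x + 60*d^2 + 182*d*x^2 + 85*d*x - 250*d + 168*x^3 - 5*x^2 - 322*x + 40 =d^2*(42*x + 66) + d*(182*x^2 + 104*x - 286) + 168*x^3 - 2*x^2 - 362*x + 88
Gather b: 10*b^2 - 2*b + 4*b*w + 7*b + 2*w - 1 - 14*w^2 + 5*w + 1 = 10*b^2 + b*(4*w + 5) - 14*w^2 + 7*w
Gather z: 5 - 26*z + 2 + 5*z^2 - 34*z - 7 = 5*z^2 - 60*z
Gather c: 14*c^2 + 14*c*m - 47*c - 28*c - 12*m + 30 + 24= 14*c^2 + c*(14*m - 75) - 12*m + 54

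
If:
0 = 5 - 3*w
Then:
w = 5/3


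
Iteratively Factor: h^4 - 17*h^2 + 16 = (h - 4)*(h^3 + 4*h^2 - h - 4) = (h - 4)*(h + 4)*(h^2 - 1) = (h - 4)*(h - 1)*(h + 4)*(h + 1)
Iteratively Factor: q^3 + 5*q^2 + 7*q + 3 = (q + 1)*(q^2 + 4*q + 3) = (q + 1)^2*(q + 3)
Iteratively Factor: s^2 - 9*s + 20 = (s - 5)*(s - 4)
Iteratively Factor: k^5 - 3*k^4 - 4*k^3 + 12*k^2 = (k)*(k^4 - 3*k^3 - 4*k^2 + 12*k) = k*(k - 3)*(k^3 - 4*k) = k^2*(k - 3)*(k^2 - 4) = k^2*(k - 3)*(k + 2)*(k - 2)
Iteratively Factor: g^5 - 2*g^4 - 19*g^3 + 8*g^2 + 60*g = (g - 2)*(g^4 - 19*g^2 - 30*g) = g*(g - 2)*(g^3 - 19*g - 30) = g*(g - 2)*(g + 3)*(g^2 - 3*g - 10) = g*(g - 2)*(g + 2)*(g + 3)*(g - 5)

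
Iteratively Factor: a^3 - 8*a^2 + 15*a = (a)*(a^2 - 8*a + 15) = a*(a - 3)*(a - 5)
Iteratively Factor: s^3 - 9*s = (s - 3)*(s^2 + 3*s) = s*(s - 3)*(s + 3)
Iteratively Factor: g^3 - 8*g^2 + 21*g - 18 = (g - 3)*(g^2 - 5*g + 6) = (g - 3)*(g - 2)*(g - 3)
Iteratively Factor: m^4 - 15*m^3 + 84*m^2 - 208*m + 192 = (m - 4)*(m^3 - 11*m^2 + 40*m - 48) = (m - 4)*(m - 3)*(m^2 - 8*m + 16) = (m - 4)^2*(m - 3)*(m - 4)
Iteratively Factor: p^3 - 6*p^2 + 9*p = (p - 3)*(p^2 - 3*p) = (p - 3)^2*(p)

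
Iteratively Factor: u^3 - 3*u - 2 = (u - 2)*(u^2 + 2*u + 1) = (u - 2)*(u + 1)*(u + 1)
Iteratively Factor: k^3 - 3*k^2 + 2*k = (k)*(k^2 - 3*k + 2) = k*(k - 2)*(k - 1)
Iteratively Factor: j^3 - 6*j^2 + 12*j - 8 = (j - 2)*(j^2 - 4*j + 4) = (j - 2)^2*(j - 2)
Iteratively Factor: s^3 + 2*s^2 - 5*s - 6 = (s + 1)*(s^2 + s - 6) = (s + 1)*(s + 3)*(s - 2)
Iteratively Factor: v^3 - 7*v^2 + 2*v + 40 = (v - 4)*(v^2 - 3*v - 10) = (v - 5)*(v - 4)*(v + 2)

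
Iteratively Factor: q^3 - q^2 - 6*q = (q - 3)*(q^2 + 2*q) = (q - 3)*(q + 2)*(q)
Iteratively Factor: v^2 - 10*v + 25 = (v - 5)*(v - 5)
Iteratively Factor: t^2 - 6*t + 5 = (t - 1)*(t - 5)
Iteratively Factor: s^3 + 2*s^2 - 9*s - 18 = (s + 3)*(s^2 - s - 6) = (s + 2)*(s + 3)*(s - 3)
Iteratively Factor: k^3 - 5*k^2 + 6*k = (k - 2)*(k^2 - 3*k) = (k - 3)*(k - 2)*(k)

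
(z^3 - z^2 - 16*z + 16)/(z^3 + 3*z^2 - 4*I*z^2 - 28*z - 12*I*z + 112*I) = (z^2 + 3*z - 4)/(z^2 + z*(7 - 4*I) - 28*I)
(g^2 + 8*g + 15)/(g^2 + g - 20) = (g + 3)/(g - 4)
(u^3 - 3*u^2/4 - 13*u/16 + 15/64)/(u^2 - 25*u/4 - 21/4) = (16*u^2 - 24*u + 5)/(16*(u - 7))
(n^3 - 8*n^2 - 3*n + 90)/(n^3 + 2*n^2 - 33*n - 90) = (n - 5)/(n + 5)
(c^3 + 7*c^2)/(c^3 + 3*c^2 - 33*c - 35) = c^2/(c^2 - 4*c - 5)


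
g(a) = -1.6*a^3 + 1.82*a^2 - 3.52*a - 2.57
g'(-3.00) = -57.64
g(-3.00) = 67.57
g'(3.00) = -35.80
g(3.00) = -39.95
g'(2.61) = -26.72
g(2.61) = -27.81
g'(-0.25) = -4.73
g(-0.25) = -1.55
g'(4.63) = -89.56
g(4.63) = -138.66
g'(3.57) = -51.70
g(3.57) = -64.74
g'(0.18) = -3.02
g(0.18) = -3.15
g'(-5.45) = -165.93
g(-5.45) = 329.68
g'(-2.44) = -40.98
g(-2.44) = 40.10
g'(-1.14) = -13.91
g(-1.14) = 6.18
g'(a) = -4.8*a^2 + 3.64*a - 3.52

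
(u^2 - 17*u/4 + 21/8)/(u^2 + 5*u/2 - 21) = (u - 3/4)/(u + 6)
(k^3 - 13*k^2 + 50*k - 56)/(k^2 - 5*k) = (k^3 - 13*k^2 + 50*k - 56)/(k*(k - 5))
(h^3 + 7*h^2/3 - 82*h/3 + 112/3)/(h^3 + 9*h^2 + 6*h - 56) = (h - 8/3)/(h + 4)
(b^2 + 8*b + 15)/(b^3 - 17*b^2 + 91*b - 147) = (b^2 + 8*b + 15)/(b^3 - 17*b^2 + 91*b - 147)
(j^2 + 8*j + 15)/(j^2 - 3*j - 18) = (j + 5)/(j - 6)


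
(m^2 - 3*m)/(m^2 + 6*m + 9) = m*(m - 3)/(m^2 + 6*m + 9)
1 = 1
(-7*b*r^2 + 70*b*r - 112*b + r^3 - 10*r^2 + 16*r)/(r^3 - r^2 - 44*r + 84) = (-7*b*r + 56*b + r^2 - 8*r)/(r^2 + r - 42)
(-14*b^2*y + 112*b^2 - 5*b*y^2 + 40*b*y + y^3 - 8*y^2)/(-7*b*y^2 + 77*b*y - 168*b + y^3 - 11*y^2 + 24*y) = (2*b + y)/(y - 3)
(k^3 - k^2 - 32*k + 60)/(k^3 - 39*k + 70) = (k + 6)/(k + 7)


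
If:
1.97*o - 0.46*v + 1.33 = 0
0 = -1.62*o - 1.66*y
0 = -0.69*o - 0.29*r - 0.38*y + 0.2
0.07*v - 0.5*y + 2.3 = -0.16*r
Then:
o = -4.27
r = 5.39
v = -15.40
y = 4.17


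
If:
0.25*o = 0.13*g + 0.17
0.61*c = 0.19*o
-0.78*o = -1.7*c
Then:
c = 0.00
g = -1.31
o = 0.00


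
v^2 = v^2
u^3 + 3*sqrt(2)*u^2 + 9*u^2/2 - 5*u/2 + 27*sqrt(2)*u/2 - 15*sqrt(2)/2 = (u - 1/2)*(u + 5)*(u + 3*sqrt(2))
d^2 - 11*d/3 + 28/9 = (d - 7/3)*(d - 4/3)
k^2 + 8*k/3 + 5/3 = (k + 1)*(k + 5/3)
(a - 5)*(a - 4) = a^2 - 9*a + 20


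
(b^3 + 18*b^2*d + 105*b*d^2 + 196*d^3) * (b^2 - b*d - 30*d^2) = b^5 + 17*b^4*d + 57*b^3*d^2 - 449*b^2*d^3 - 3346*b*d^4 - 5880*d^5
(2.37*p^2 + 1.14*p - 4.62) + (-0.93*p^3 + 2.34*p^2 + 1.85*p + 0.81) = -0.93*p^3 + 4.71*p^2 + 2.99*p - 3.81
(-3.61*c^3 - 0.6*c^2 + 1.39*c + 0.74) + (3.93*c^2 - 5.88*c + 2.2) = -3.61*c^3 + 3.33*c^2 - 4.49*c + 2.94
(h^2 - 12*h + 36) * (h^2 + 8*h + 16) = h^4 - 4*h^3 - 44*h^2 + 96*h + 576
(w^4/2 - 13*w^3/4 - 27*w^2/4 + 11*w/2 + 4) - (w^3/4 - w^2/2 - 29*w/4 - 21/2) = w^4/2 - 7*w^3/2 - 25*w^2/4 + 51*w/4 + 29/2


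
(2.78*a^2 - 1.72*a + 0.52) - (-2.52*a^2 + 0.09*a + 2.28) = 5.3*a^2 - 1.81*a - 1.76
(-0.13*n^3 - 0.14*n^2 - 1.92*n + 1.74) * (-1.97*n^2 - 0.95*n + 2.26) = 0.2561*n^5 + 0.3993*n^4 + 3.6216*n^3 - 1.9202*n^2 - 5.9922*n + 3.9324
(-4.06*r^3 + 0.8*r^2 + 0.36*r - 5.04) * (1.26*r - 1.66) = -5.1156*r^4 + 7.7476*r^3 - 0.8744*r^2 - 6.948*r + 8.3664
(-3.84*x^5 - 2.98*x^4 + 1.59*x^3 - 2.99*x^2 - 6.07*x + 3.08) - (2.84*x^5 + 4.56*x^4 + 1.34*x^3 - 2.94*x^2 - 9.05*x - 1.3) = -6.68*x^5 - 7.54*x^4 + 0.25*x^3 - 0.0500000000000003*x^2 + 2.98*x + 4.38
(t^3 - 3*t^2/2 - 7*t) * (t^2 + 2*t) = t^5 + t^4/2 - 10*t^3 - 14*t^2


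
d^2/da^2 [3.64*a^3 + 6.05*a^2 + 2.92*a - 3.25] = 21.84*a + 12.1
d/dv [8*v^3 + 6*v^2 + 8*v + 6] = 24*v^2 + 12*v + 8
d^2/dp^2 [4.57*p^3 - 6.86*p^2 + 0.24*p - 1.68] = 27.42*p - 13.72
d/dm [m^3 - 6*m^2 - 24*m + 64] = 3*m^2 - 12*m - 24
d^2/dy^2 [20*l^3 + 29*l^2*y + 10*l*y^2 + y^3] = 20*l + 6*y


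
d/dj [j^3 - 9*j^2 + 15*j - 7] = 3*j^2 - 18*j + 15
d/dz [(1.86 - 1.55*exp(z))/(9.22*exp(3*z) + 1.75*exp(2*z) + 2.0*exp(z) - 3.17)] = (28.582*exp(3*z) - 48.7351*exp(2*z) - 6.51*exp(z) + 1.1935)*exp(z)/(85.0084*exp(6*z) + 32.27*exp(5*z) + 39.9425*exp(4*z) - 51.4548*exp(3*z) - 7.095*exp(2*z) - 12.68*exp(z) + 10.0489)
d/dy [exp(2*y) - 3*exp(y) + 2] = (2*exp(y) - 3)*exp(y)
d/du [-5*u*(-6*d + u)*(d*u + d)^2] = 5*d^2*(u + 1)*(2*u*(6*d - u) - u*(u + 1) + (6*d - u)*(u + 1))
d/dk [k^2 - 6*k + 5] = 2*k - 6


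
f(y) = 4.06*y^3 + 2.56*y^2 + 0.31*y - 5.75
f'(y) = 12.18*y^2 + 5.12*y + 0.31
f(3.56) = 210.98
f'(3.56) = 172.90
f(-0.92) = -7.03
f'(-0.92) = 5.91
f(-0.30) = -5.72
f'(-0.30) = -0.13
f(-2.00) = -28.61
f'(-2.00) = 38.79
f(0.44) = -4.77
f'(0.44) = 4.92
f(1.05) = 2.10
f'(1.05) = 19.11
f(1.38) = 10.22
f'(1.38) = 30.57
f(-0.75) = -6.26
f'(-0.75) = 3.32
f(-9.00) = -2760.92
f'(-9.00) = 940.81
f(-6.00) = -792.41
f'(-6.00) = 408.07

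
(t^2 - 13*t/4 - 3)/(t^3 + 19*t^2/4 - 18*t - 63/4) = (t - 4)/(t^2 + 4*t - 21)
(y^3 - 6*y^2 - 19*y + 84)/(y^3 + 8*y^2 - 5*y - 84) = (y - 7)/(y + 7)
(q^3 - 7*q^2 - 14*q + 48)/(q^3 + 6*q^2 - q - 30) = (q - 8)/(q + 5)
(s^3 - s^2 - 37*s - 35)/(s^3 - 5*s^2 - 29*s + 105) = (s + 1)/(s - 3)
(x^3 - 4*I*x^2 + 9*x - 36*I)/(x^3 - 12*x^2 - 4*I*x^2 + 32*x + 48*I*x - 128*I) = (x^2 + 9)/(x^2 - 12*x + 32)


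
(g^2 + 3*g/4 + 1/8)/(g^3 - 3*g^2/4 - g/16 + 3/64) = 8*(2*g + 1)/(16*g^2 - 16*g + 3)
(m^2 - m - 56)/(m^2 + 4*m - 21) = (m - 8)/(m - 3)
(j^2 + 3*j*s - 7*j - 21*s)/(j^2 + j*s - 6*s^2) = (7 - j)/(-j + 2*s)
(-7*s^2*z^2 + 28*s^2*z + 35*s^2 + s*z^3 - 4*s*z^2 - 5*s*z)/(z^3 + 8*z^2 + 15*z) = s*(-7*s*z^2 + 28*s*z + 35*s + z^3 - 4*z^2 - 5*z)/(z*(z^2 + 8*z + 15))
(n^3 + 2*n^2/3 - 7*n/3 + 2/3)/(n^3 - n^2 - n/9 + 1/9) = 3*(n + 2)/(3*n + 1)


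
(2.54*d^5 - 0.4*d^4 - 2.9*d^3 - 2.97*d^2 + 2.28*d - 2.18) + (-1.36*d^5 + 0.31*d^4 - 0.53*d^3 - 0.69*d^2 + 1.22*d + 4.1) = 1.18*d^5 - 0.09*d^4 - 3.43*d^3 - 3.66*d^2 + 3.5*d + 1.92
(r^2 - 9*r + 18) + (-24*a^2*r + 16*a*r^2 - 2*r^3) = -24*a^2*r + 16*a*r^2 - 2*r^3 + r^2 - 9*r + 18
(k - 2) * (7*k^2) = 7*k^3 - 14*k^2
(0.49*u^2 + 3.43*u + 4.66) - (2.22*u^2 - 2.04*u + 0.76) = -1.73*u^2 + 5.47*u + 3.9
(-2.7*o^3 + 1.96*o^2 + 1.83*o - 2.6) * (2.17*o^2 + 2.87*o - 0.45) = -5.859*o^5 - 3.4958*o^4 + 10.8113*o^3 - 1.2719*o^2 - 8.2855*o + 1.17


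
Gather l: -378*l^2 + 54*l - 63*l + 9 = -378*l^2 - 9*l + 9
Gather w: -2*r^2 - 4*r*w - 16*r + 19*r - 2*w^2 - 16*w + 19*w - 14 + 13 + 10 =-2*r^2 + 3*r - 2*w^2 + w*(3 - 4*r) + 9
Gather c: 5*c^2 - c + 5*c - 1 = 5*c^2 + 4*c - 1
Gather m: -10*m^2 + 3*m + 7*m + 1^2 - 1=-10*m^2 + 10*m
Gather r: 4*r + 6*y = 4*r + 6*y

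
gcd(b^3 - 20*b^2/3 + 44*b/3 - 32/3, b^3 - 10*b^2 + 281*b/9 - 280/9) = b - 8/3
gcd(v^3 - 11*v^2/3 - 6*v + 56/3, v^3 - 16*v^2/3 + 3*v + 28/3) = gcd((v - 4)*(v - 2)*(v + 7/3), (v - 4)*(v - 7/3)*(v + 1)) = v - 4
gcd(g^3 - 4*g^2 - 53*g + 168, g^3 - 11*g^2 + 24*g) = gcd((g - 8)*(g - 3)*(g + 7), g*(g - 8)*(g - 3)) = g^2 - 11*g + 24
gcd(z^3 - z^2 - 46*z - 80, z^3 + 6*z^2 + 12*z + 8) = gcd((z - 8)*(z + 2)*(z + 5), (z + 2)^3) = z + 2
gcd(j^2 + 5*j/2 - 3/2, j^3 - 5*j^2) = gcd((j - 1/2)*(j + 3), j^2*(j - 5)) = 1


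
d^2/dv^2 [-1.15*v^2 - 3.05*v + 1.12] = -2.30000000000000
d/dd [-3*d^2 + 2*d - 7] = 2 - 6*d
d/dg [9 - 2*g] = -2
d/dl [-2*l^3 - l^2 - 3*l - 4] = -6*l^2 - 2*l - 3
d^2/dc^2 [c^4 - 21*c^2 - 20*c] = 12*c^2 - 42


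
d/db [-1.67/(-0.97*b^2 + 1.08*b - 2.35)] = (1.8036 - 3.2398*b)/(0.97*b^2 - 1.08*b + 2.35)^2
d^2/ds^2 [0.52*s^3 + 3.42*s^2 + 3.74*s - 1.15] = 3.12*s + 6.84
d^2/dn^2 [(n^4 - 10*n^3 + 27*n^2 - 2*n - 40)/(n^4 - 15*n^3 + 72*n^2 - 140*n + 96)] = 2*(5*n^6 - 105*n^5 + 1083*n^4 - 6707*n^3 + 24420*n^2 - 46680*n + 35696)/(n^9 - 39*n^8 + 645*n^7 - 5929*n^6 + 33414*n^5 - 120108*n^4 + 276472*n^3 - 394560*n^2 + 317952*n - 110592)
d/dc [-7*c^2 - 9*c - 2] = -14*c - 9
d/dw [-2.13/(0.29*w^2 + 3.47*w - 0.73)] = (1.2354*w + 7.3911)/(0.29*w^2 + 3.47*w - 0.73)^2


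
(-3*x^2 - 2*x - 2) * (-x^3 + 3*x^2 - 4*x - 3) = 3*x^5 - 7*x^4 + 8*x^3 + 11*x^2 + 14*x + 6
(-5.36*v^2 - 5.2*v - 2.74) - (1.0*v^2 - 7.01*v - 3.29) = -6.36*v^2 + 1.81*v + 0.55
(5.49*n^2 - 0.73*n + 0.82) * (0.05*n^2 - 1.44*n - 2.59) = 0.2745*n^4 - 7.9421*n^3 - 13.1269*n^2 + 0.7099*n - 2.1238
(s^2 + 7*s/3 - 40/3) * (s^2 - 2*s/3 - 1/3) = s^4 + 5*s^3/3 - 137*s^2/9 + 73*s/9 + 40/9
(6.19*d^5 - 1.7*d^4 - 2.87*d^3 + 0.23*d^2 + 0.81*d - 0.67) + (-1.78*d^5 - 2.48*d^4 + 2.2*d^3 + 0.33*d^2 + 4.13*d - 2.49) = 4.41*d^5 - 4.18*d^4 - 0.67*d^3 + 0.56*d^2 + 4.94*d - 3.16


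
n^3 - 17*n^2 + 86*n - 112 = (n - 8)*(n - 7)*(n - 2)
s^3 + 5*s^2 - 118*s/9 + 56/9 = (s - 4/3)*(s - 2/3)*(s + 7)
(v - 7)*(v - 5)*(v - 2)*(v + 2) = v^4 - 12*v^3 + 31*v^2 + 48*v - 140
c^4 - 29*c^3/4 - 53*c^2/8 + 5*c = c*(c - 8)*(c - 1/2)*(c + 5/4)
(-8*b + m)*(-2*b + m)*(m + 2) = 16*b^2*m + 32*b^2 - 10*b*m^2 - 20*b*m + m^3 + 2*m^2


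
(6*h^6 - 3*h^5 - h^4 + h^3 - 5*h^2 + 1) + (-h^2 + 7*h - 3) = 6*h^6 - 3*h^5 - h^4 + h^3 - 6*h^2 + 7*h - 2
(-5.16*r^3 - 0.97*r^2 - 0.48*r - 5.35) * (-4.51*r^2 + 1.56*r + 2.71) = 23.2716*r^5 - 3.6749*r^4 - 13.332*r^3 + 20.751*r^2 - 9.6468*r - 14.4985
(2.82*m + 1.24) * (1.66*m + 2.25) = 4.6812*m^2 + 8.4034*m + 2.79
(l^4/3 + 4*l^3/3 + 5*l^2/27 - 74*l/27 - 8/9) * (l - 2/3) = l^5/3 + 10*l^4/9 - 19*l^3/27 - 232*l^2/81 + 76*l/81 + 16/27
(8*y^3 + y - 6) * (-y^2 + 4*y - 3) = -8*y^5 + 32*y^4 - 25*y^3 + 10*y^2 - 27*y + 18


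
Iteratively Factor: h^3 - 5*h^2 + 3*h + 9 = (h - 3)*(h^2 - 2*h - 3) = (h - 3)*(h + 1)*(h - 3)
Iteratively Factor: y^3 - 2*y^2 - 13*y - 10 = (y + 1)*(y^2 - 3*y - 10) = (y - 5)*(y + 1)*(y + 2)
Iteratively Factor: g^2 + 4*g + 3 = (g + 3)*(g + 1)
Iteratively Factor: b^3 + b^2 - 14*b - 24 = (b + 2)*(b^2 - b - 12) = (b - 4)*(b + 2)*(b + 3)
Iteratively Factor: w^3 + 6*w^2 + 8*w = (w + 4)*(w^2 + 2*w) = w*(w + 4)*(w + 2)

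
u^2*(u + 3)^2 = u^4 + 6*u^3 + 9*u^2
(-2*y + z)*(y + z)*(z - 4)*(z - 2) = -2*y^2*z^2 + 12*y^2*z - 16*y^2 - y*z^3 + 6*y*z^2 - 8*y*z + z^4 - 6*z^3 + 8*z^2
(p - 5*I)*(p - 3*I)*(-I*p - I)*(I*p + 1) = p^4 + p^3 - 9*I*p^3 - 23*p^2 - 9*I*p^2 - 23*p + 15*I*p + 15*I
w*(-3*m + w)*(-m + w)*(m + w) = 3*m^3*w - m^2*w^2 - 3*m*w^3 + w^4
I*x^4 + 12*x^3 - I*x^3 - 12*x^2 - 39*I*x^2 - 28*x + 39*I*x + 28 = (x - 7*I)*(x - 4*I)*(x - I)*(I*x - I)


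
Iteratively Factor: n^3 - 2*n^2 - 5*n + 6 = (n - 3)*(n^2 + n - 2) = (n - 3)*(n + 2)*(n - 1)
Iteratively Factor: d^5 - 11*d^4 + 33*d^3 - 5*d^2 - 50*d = (d - 5)*(d^4 - 6*d^3 + 3*d^2 + 10*d) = (d - 5)*(d - 2)*(d^3 - 4*d^2 - 5*d) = (d - 5)^2*(d - 2)*(d^2 + d) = d*(d - 5)^2*(d - 2)*(d + 1)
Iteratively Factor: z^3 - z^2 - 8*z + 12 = (z - 2)*(z^2 + z - 6) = (z - 2)*(z + 3)*(z - 2)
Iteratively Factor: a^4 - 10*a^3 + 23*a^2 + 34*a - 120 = (a - 4)*(a^3 - 6*a^2 - a + 30) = (a - 4)*(a + 2)*(a^2 - 8*a + 15) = (a - 4)*(a - 3)*(a + 2)*(a - 5)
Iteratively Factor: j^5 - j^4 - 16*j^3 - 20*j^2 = (j + 2)*(j^4 - 3*j^3 - 10*j^2) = (j + 2)^2*(j^3 - 5*j^2) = (j - 5)*(j + 2)^2*(j^2) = j*(j - 5)*(j + 2)^2*(j)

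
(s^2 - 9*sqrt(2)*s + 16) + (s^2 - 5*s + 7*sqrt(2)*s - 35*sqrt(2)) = 2*s^2 - 5*s - 2*sqrt(2)*s - 35*sqrt(2) + 16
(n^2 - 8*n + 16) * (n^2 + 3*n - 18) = n^4 - 5*n^3 - 26*n^2 + 192*n - 288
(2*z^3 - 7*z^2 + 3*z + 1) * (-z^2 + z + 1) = -2*z^5 + 9*z^4 - 8*z^3 - 5*z^2 + 4*z + 1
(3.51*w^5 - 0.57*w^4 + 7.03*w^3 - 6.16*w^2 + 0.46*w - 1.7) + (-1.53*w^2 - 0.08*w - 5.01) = 3.51*w^5 - 0.57*w^4 + 7.03*w^3 - 7.69*w^2 + 0.38*w - 6.71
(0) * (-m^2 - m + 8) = 0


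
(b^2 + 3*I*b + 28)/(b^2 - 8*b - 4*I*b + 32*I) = (b + 7*I)/(b - 8)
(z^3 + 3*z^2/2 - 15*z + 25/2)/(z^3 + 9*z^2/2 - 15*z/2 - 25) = (z - 1)/(z + 2)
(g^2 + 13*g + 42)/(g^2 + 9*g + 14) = (g + 6)/(g + 2)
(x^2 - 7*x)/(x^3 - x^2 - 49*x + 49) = x/(x^2 + 6*x - 7)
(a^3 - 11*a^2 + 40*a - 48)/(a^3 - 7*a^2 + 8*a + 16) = (a - 3)/(a + 1)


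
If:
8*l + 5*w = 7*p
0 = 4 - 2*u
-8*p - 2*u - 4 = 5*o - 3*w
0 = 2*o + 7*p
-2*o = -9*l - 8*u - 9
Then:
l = -3985/1569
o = 560/523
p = -160/523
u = 2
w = 5704/1569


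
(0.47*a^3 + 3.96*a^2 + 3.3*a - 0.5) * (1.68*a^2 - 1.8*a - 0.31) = 0.7896*a^5 + 5.8068*a^4 - 1.7297*a^3 - 8.0076*a^2 - 0.123*a + 0.155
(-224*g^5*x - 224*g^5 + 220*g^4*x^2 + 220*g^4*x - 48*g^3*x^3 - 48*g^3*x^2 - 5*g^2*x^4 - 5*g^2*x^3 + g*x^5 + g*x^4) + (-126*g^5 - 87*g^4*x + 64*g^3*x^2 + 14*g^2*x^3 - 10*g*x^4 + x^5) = -224*g^5*x - 350*g^5 + 220*g^4*x^2 + 133*g^4*x - 48*g^3*x^3 + 16*g^3*x^2 - 5*g^2*x^4 + 9*g^2*x^3 + g*x^5 - 9*g*x^4 + x^5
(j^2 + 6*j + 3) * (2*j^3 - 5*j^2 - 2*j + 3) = 2*j^5 + 7*j^4 - 26*j^3 - 24*j^2 + 12*j + 9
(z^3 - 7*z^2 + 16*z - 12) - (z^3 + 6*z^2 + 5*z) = -13*z^2 + 11*z - 12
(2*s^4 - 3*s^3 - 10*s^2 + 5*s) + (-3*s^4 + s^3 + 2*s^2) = -s^4 - 2*s^3 - 8*s^2 + 5*s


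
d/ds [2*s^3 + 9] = 6*s^2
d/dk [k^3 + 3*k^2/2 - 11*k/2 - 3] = 3*k^2 + 3*k - 11/2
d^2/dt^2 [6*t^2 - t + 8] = 12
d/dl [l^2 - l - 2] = 2*l - 1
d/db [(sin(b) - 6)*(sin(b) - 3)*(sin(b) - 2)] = (3*sin(b)^2 - 22*sin(b) + 36)*cos(b)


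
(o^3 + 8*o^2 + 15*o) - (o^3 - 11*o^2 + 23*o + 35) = 19*o^2 - 8*o - 35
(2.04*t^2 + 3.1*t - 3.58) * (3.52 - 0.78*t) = -1.5912*t^3 + 4.7628*t^2 + 13.7044*t - 12.6016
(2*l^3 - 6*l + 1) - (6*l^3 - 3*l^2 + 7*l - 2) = -4*l^3 + 3*l^2 - 13*l + 3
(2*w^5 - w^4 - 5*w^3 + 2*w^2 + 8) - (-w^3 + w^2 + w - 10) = 2*w^5 - w^4 - 4*w^3 + w^2 - w + 18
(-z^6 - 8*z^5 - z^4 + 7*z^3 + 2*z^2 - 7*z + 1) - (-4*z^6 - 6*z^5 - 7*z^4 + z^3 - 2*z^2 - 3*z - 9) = 3*z^6 - 2*z^5 + 6*z^4 + 6*z^3 + 4*z^2 - 4*z + 10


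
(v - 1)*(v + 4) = v^2 + 3*v - 4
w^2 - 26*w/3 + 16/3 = (w - 8)*(w - 2/3)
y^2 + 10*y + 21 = (y + 3)*(y + 7)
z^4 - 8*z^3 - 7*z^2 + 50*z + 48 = (z - 8)*(z - 3)*(z + 1)*(z + 2)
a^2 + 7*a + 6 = (a + 1)*(a + 6)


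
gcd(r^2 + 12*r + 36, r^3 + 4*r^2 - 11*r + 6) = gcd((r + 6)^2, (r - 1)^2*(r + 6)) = r + 6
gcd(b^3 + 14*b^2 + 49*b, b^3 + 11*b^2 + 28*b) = b^2 + 7*b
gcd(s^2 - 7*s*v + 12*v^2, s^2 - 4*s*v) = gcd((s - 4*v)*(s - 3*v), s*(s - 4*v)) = s - 4*v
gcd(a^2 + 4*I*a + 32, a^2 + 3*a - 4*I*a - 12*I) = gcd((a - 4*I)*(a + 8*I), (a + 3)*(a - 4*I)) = a - 4*I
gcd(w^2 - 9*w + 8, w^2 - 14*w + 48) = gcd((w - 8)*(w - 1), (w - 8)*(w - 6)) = w - 8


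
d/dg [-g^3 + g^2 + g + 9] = -3*g^2 + 2*g + 1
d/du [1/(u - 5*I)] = -1/(u - 5*I)^2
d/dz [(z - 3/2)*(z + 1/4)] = 2*z - 5/4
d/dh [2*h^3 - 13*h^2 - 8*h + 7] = 6*h^2 - 26*h - 8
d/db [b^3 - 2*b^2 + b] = 3*b^2 - 4*b + 1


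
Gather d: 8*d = 8*d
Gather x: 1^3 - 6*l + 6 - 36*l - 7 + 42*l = 0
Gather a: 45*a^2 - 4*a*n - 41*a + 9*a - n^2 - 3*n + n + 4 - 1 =45*a^2 + a*(-4*n - 32) - n^2 - 2*n + 3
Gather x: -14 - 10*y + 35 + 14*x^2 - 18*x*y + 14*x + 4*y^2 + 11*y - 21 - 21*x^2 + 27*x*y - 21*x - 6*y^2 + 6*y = -7*x^2 + x*(9*y - 7) - 2*y^2 + 7*y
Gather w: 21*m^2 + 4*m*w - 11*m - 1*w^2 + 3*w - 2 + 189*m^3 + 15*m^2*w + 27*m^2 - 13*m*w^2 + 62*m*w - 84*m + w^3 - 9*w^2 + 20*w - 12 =189*m^3 + 48*m^2 - 95*m + w^3 + w^2*(-13*m - 10) + w*(15*m^2 + 66*m + 23) - 14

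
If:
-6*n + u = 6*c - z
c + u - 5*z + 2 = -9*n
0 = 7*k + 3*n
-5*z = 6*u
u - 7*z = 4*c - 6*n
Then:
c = 92/33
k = 26/21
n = -26/9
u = 100/33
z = -40/11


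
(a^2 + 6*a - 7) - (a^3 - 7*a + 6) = -a^3 + a^2 + 13*a - 13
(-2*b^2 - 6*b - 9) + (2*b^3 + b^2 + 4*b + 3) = 2*b^3 - b^2 - 2*b - 6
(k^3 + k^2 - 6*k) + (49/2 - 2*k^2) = k^3 - k^2 - 6*k + 49/2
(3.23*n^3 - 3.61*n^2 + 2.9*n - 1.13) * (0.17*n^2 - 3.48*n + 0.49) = 0.5491*n^5 - 11.8541*n^4 + 14.6385*n^3 - 12.053*n^2 + 5.3534*n - 0.5537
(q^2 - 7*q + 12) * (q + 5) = q^3 - 2*q^2 - 23*q + 60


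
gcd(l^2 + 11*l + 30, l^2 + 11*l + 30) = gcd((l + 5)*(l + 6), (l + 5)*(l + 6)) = l^2 + 11*l + 30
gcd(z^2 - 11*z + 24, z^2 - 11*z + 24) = z^2 - 11*z + 24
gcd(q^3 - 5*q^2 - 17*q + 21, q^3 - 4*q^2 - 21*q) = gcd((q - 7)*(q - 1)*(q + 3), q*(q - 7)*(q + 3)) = q^2 - 4*q - 21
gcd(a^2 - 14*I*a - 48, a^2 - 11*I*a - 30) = a - 6*I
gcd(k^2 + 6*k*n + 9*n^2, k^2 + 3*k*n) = k + 3*n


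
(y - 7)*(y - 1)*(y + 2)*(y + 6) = y^4 - 45*y^2 - 40*y + 84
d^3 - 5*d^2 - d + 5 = (d - 5)*(d - 1)*(d + 1)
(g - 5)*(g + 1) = g^2 - 4*g - 5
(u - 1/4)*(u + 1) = u^2 + 3*u/4 - 1/4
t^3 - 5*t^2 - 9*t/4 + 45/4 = (t - 5)*(t - 3/2)*(t + 3/2)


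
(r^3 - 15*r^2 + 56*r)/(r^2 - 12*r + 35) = r*(r - 8)/(r - 5)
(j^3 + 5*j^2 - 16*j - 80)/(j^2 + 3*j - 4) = (j^2 + j - 20)/(j - 1)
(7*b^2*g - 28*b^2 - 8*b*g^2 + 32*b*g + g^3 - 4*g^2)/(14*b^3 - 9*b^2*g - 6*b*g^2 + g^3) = (g - 4)/(2*b + g)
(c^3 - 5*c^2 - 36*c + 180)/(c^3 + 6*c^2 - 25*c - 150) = (c - 6)/(c + 5)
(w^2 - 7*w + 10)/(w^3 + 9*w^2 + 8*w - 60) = (w - 5)/(w^2 + 11*w + 30)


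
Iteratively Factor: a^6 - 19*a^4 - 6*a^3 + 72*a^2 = (a - 4)*(a^5 + 4*a^4 - 3*a^3 - 18*a^2) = (a - 4)*(a - 2)*(a^4 + 6*a^3 + 9*a^2) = (a - 4)*(a - 2)*(a + 3)*(a^3 + 3*a^2) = (a - 4)*(a - 2)*(a + 3)^2*(a^2) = a*(a - 4)*(a - 2)*(a + 3)^2*(a)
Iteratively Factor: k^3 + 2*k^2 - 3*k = (k)*(k^2 + 2*k - 3) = k*(k - 1)*(k + 3)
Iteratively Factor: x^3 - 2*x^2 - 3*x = (x)*(x^2 - 2*x - 3) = x*(x - 3)*(x + 1)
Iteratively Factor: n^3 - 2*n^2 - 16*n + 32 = (n - 4)*(n^2 + 2*n - 8) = (n - 4)*(n + 4)*(n - 2)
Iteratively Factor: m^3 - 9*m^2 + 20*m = (m)*(m^2 - 9*m + 20) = m*(m - 5)*(m - 4)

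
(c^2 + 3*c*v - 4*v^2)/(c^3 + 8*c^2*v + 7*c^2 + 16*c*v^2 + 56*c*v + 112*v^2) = (c - v)/(c^2 + 4*c*v + 7*c + 28*v)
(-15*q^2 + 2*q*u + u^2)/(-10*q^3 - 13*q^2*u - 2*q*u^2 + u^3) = (15*q^2 - 2*q*u - u^2)/(10*q^3 + 13*q^2*u + 2*q*u^2 - u^3)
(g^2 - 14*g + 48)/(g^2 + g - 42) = (g - 8)/(g + 7)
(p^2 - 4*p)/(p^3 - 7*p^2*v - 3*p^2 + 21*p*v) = (p - 4)/(p^2 - 7*p*v - 3*p + 21*v)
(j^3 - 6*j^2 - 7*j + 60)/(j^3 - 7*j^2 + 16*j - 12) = (j^3 - 6*j^2 - 7*j + 60)/(j^3 - 7*j^2 + 16*j - 12)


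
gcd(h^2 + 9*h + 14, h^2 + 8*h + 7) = h + 7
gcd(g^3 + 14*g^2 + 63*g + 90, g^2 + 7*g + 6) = g + 6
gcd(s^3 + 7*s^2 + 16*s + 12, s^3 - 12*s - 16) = s^2 + 4*s + 4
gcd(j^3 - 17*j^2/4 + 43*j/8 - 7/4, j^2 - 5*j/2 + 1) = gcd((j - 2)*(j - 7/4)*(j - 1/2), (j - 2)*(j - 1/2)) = j^2 - 5*j/2 + 1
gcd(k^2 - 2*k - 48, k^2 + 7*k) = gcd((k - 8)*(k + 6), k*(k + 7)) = 1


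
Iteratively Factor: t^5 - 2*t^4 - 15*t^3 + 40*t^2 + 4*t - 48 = (t - 3)*(t^4 + t^3 - 12*t^2 + 4*t + 16) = (t - 3)*(t - 2)*(t^3 + 3*t^2 - 6*t - 8) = (t - 3)*(t - 2)*(t + 1)*(t^2 + 2*t - 8) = (t - 3)*(t - 2)^2*(t + 1)*(t + 4)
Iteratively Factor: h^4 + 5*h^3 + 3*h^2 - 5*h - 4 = (h - 1)*(h^3 + 6*h^2 + 9*h + 4) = (h - 1)*(h + 4)*(h^2 + 2*h + 1) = (h - 1)*(h + 1)*(h + 4)*(h + 1)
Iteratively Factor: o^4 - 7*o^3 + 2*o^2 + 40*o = (o - 5)*(o^3 - 2*o^2 - 8*o) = (o - 5)*(o - 4)*(o^2 + 2*o) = (o - 5)*(o - 4)*(o + 2)*(o)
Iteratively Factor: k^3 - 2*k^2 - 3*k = (k + 1)*(k^2 - 3*k) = k*(k + 1)*(k - 3)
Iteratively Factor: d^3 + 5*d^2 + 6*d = (d + 3)*(d^2 + 2*d) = (d + 2)*(d + 3)*(d)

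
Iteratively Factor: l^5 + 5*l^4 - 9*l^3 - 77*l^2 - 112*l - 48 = (l - 4)*(l^4 + 9*l^3 + 27*l^2 + 31*l + 12) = (l - 4)*(l + 1)*(l^3 + 8*l^2 + 19*l + 12) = (l - 4)*(l + 1)*(l + 3)*(l^2 + 5*l + 4) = (l - 4)*(l + 1)*(l + 3)*(l + 4)*(l + 1)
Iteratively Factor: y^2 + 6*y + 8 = (y + 2)*(y + 4)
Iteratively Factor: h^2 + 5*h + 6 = (h + 2)*(h + 3)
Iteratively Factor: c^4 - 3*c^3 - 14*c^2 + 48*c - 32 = (c - 4)*(c^3 + c^2 - 10*c + 8) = (c - 4)*(c + 4)*(c^2 - 3*c + 2) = (c - 4)*(c - 1)*(c + 4)*(c - 2)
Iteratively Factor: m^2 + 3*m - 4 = (m - 1)*(m + 4)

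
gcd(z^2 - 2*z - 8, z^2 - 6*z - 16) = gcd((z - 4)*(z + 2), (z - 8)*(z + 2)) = z + 2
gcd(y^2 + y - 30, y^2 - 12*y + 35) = y - 5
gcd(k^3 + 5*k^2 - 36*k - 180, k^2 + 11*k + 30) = k^2 + 11*k + 30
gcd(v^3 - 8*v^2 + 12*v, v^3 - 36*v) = v^2 - 6*v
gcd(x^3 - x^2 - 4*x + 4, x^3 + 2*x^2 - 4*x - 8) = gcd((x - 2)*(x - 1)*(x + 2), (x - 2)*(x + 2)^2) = x^2 - 4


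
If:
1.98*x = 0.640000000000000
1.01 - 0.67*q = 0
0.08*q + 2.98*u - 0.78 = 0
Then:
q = 1.51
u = 0.22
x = 0.32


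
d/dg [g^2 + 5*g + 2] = 2*g + 5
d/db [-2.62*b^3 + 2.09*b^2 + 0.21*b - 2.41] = -7.86*b^2 + 4.18*b + 0.21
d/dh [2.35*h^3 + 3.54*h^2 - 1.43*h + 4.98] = 7.05*h^2 + 7.08*h - 1.43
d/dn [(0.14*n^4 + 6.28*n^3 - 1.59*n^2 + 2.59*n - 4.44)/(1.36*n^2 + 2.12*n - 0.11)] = (0.3808*n^5 + 9.4312*n^4 + 26.5656*n^3 - 8.9656*n^2 + 12.4266*n + 9.1279)/(1.8496*n^4 + 5.7664*n^3 + 4.1952*n^2 - 0.4664*n + 0.0121)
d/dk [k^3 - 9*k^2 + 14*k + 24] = 3*k^2 - 18*k + 14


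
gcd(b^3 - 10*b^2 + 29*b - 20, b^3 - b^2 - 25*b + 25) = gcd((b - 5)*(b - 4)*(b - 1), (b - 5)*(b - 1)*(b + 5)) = b^2 - 6*b + 5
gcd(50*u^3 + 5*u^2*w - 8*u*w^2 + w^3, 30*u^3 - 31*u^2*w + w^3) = 5*u - w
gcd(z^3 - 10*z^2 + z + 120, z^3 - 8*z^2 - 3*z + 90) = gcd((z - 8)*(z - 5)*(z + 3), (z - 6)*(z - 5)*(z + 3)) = z^2 - 2*z - 15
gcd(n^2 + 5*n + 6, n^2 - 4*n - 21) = n + 3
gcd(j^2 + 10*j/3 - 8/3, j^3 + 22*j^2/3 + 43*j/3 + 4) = j + 4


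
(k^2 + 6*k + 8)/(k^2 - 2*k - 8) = (k + 4)/(k - 4)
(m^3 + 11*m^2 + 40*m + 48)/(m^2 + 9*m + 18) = (m^2 + 8*m + 16)/(m + 6)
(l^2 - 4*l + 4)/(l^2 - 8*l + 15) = (l^2 - 4*l + 4)/(l^2 - 8*l + 15)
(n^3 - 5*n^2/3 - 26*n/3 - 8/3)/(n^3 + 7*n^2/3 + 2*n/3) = (n - 4)/n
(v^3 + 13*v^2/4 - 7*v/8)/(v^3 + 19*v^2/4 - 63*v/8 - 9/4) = v*(8*v^2 + 26*v - 7)/(8*v^3 + 38*v^2 - 63*v - 18)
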